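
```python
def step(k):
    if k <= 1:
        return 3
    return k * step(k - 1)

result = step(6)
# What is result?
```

step(6) = 6 * 5 * 4 * 3 * 2 * 3 = 2160

Answer: 2160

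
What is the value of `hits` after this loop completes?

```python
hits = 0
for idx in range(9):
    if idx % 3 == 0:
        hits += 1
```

Count numbers divisible by 3 in range(9)
`hits` takes the values: 0 → 1 → 2 → 3

Answer: 3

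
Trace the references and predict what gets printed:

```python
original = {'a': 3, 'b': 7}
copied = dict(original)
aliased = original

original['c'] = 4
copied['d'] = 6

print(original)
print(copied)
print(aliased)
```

Key concept: dict() creates copy, assignment creates alias.
Step by step:
`original = {'a': 3, 'b': 7}` → original = {'a': 3, 'b': 7}
`copied = dict(original)` → copied = {'a': 3, 'b': 7}
`aliased = original` → aliased = {'a': 3, 'b': 7} (same object as original)
`original['c'] = 4` → original = {'a': 3, 'b': 7, 'c': 4} (same object as aliased); aliased = {'a': 3, 'b': 7, 'c': 4} (same object as original)
`copied['d'] = 6` → copied = {'a': 3, 'b': 7, 'd': 6}
`print(original)` → prints {'a': 3, 'b': 7, 'c': 4}
`print(copied)` → prints {'a': 3, 'b': 7, 'd': 6}
`print(aliased)` → prints {'a': 3, 'b': 7, 'c': 4}

Answer:
{'a': 3, 'b': 7, 'c': 4}
{'a': 3, 'b': 7, 'd': 6}
{'a': 3, 'b': 7, 'c': 4}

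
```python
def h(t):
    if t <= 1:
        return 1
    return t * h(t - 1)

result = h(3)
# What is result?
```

h(3) = 3 * 2 * 1 = 6

Answer: 6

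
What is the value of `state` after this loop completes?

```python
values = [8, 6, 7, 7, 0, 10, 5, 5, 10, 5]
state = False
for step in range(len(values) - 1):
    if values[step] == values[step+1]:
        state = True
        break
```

Check consecutive duplicates in [8, 6, 7, 7, 0, 10, 5, 5, 10, 5]
`state` takes the values: False → True

Answer: True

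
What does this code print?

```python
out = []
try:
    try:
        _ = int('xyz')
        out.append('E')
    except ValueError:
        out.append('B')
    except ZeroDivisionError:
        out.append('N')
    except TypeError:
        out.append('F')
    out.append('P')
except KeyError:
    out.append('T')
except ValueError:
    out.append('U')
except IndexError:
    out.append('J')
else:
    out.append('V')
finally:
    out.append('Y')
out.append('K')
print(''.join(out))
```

Execution trace: 'B' (inner except ValueError) → 'P' (try body, no exception) → 'V' (else) → 'Y' (finally) → 'K' (after the try/except). Output: BPVYK

Answer: BPVYK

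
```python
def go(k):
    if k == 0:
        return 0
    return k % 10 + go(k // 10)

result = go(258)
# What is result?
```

Sum of digits of 258: 8 + 5 + 2 = 15

Answer: 15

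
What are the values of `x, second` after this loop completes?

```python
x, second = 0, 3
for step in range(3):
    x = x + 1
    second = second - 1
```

x goes 0→3, second goes 3→0
`x, second` takes the values: (0, 3) → (1, 3) → (1, 2) → (2, 2) → (2, 1) → (3, 1) → (3, 0)

Answer: 3, 0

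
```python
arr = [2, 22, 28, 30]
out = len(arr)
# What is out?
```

Trace:
`arr = [2, 22, 28, 30]` → arr = [2, 22, 28, 30]
`out = len(arr)` → out = 4
So out = 4

Answer: 4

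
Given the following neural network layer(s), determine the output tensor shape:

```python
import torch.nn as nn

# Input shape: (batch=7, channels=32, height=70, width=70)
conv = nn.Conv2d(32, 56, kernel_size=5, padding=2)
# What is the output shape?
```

Input: (7, 32, 70, 70) -> Output: (7, 56, 70, 70)

Answer: (7, 56, 70, 70)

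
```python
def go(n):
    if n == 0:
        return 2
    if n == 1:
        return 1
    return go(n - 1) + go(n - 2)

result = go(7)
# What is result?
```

Build up from base cases: go(0)=2, go(1)=1, go(2)=3, go(3)=4, go(4)=7, go(5)=11, go(6)=18, ..., go(7)=29

Answer: 29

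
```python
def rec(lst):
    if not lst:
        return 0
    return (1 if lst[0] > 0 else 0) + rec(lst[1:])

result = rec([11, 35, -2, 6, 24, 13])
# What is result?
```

Count of positive elements in [11, 35, -2, 6, 24, 13] = 5

Answer: 5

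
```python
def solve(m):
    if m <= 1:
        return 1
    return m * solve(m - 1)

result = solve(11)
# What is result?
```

solve(11) = 11 * 10 * 9 * 8 * 7 * 6 * 5 * 4 * 3 * 2 * 1 = 39916800

Answer: 39916800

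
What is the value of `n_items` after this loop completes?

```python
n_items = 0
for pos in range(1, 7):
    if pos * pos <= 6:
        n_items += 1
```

Count numbers where pos² ≤ 6
`n_items` takes the values: 0 → 1 → 2

Answer: 2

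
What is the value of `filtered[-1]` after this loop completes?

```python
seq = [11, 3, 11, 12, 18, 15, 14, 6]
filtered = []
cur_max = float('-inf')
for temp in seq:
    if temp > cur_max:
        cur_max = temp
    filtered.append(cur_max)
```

Running max ends at 18
`filtered` takes the values: [] → [11] → [11, 11] → [11, 11, 11] → [11, 11, 11, 12] → [11, 11, 11, 12, 18] → [11, 11, 11, 12, 18, 18] → [11, 11, 11, 12, 18, 18, 18] → [11, 11, 11, 12, 18, 18, 18, 18]
So `filtered[-1]` = 18

Answer: 18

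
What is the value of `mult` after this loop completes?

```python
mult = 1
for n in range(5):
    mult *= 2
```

2^5 = 32
`mult` takes the values: 1 → 2 → 4 → 8 → 16 → 32

Answer: 32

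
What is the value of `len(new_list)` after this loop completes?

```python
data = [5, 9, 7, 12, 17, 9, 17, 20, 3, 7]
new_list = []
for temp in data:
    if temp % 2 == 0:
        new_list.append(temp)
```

Count even numbers in [5, 9, 7, 12, 17, 9, 17, 20, 3, 7]
`new_list` takes the values: [] → [12] → [12, 20]
So `len(new_list)` = 2

Answer: 2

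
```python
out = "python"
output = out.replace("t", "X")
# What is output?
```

Trace:
`out = "python"` → out = 'python'
`output = out.replace("t", "X")` → output = 'pyXhon'
So output = 'pyXhon'

Answer: 'pyXhon'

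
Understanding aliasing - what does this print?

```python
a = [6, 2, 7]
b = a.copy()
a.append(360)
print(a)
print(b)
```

Key concept: list.copy() creates independent copy.
Step by step:
`a = [6, 2, 7]` → a = [6, 2, 7]
`b = a.copy()` → b = [6, 2, 7]
`a.append(360)` → a = [6, 2, 7, 360]
`print(a)` → prints [6, 2, 7, 360]
`print(b)` → prints [6, 2, 7]

Answer:
[6, 2, 7, 360]
[6, 2, 7]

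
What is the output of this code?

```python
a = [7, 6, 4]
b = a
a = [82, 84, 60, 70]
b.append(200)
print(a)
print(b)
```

Key concept: rebinding vs mutation: a is rebound to a new list, b still points at the original.
Step by step:
`a = [7, 6, 4]` → a = [7, 6, 4]
`b = a` → b = [7, 6, 4] (same object as a)
`a = [82, 84, 60, 70]` → a = [82, 84, 60, 70]
`b.append(200)` → b = [7, 6, 4, 200]
`print(a)` → prints [82, 84, 60, 70]
`print(b)` → prints [7, 6, 4, 200]

Answer:
[82, 84, 60, 70]
[7, 6, 4, 200]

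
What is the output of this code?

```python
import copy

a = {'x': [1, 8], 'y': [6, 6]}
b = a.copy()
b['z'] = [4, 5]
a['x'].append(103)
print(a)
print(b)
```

Key concept: shallow copy of dict with mutable values.
Step by step:
`a = {'x': [1, 8], 'y': [6, 6]}` → a = {'x': [1, 8], 'y': [6, 6]}
`b = a.copy()` → b = {'x': [1, 8], 'y': [6, 6]}
`b['z'] = [4, 5]` → b = {'x': [1, 8], 'y': [6, 6], 'z': [4, 5]}
`a['x'].append(103)` → a = {'x': [1, 8, 103], 'y': [6, 6]}; b = {'x': [1, 8, 103], 'y': [6, 6], 'z': [4, 5]}
`print(a)` → prints {'x': [1, 8, 103], 'y': [6, 6]}
`print(b)` → prints {'x': [1, 8, 103], 'y': [6, 6], 'z': [4, 5]}

Answer:
{'x': [1, 8, 103], 'y': [6, 6]}
{'x': [1, 8, 103], 'y': [6, 6], 'z': [4, 5]}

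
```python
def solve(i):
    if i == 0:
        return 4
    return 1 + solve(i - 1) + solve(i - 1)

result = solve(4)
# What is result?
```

solve(i) = 1 + 2·solve(i-1), solve(0)=4. Closed form: (4+1)·2^4 - 1 = 79.

Answer: 79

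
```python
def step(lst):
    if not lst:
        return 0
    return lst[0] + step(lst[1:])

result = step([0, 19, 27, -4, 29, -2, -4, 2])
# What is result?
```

0 + 19 + 27 + (-4) + 29 + (-2) + (-4) + 2 + 0 = 67

Answer: 67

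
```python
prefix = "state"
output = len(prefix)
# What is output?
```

Trace:
`prefix = "state"` → prefix = 'state'
`output = len(prefix)` → output = 5
So output = 5

Answer: 5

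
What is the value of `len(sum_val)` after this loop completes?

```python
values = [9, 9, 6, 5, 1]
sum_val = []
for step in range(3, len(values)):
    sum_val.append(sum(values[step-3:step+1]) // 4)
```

Number of 4-element averages
`sum_val` takes the values: [] → [7] → [7, 5]
So `len(sum_val)` = 2

Answer: 2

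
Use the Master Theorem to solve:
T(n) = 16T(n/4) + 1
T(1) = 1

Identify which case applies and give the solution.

a=16, b=4, f(n)=1. log_4(16) = 2. Since c=0 < 2, Case 1 applies: T(n) = Θ(n^log_b(a)) = O(n^2).

Answer: O(n^2) - Case 1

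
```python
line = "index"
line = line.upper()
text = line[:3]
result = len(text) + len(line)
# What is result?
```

Trace:
`line = "index"` → line = 'index'
`line = line.upper()` → line = 'INDEX'
`text = line[:3]` → text = 'IND'
`result = len(text) + len(line)` → result = 8
So result = 8

Answer: 8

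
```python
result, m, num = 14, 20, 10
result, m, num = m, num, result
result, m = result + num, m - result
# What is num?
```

Trace:
`result, m, num = 14, 20, 10` → result = 14; m = 20; num = 10
`result, m, num = m, num, result` → result = 20; m = 10; num = 14
`result, m = result + num, m - result` → result = 34; m = -10
So num = 14

Answer: 14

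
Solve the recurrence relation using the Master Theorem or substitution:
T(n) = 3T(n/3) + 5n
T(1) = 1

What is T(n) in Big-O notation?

By Master Theorem: a=3, b=3, f(n)=5n. Since log_3(3) = 1 and f(n) = Θ(n^1), Case 2 applies. T(n) = O(n log n).

Answer: O(n log n)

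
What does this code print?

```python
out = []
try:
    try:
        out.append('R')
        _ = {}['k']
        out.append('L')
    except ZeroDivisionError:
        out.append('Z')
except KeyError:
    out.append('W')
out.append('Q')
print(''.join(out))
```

Execution trace: 'R' (try body) → 'W' (outer except KeyError) → 'Q' (after the try/except). Output: RWQ

Answer: RWQ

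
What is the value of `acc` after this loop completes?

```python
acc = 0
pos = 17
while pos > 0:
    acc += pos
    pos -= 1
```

Sum 17 down to 1
`acc` takes the values: 0 → 17 → 33 → 48 → 62 → 75 → 87 → 98 → 108 → 117 → 125 → 132 → 138 → 143 → 147 → 150 → 152 → 153

Answer: 153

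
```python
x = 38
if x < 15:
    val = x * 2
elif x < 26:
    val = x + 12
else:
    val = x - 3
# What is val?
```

Trace:
`x = 38` → x = 38
`if x < 15: ...` → x < 15 is False, x < 26 is False, take else branch → val = 35
So val = 35

Answer: 35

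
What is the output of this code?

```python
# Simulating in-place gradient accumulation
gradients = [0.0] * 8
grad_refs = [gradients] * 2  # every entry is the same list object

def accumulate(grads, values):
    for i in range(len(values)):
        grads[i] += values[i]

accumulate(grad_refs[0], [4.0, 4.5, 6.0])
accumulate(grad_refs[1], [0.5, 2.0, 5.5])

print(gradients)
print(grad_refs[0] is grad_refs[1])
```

Key concept: gradient accumulation aliasing.
Step by step:
`gradients = [0.0] * 8` → gradients = [0.0, 0.0, 0.0, 0.0, 0.0, 0.0, 0.0, 0.0]
`grad_refs = [gradients] * 2` → grad_refs = [[0.0, 0.0, 0.0, 0.0, 0.0, 0.0, 0.0, 0.0], [0.0, 0.0, 0.0, 0.0, 0.0, 0.0, 0.0, 0.0]]
`accumulate(grad_refs[0], [4.0, 4.5, 6.0])` → gradients = [4.0, 4.5, 6.0, 0.0, 0.0, 0.0, 0.0, 0.0]; grad_refs = [[4.0, 4.5, 6.0, 0.0, 0.0, 0.0, 0.0, 0.0], [4.0, 4.5, 6.0, 0.0, 0.0, 0.0, 0.0, 0.0]]
`accumulate(grad_refs[1], [0.5, 2.0, 5.5])` → gradients = [4.5, 6.5, 11.5, 0.0, 0.0, 0.0, 0.0, 0.0]; grad_refs = [[4.5, 6.5, 11.5, 0.0, 0.0, 0.0, 0.0, 0.0], [4.5, 6.5, 11.5, 0.0, 0.0, 0.0, 0.0, 0.0]]
`print(gradients)` → prints [4.5, 6.5, 11.5, 0.0, 0.0, 0.0, 0.0, 0.0]
`print(grad_refs[0] is grad_refs[1])` → prints True

Answer:
[4.5, 6.5, 11.5, 0.0, 0.0, 0.0, 0.0, 0.0]
True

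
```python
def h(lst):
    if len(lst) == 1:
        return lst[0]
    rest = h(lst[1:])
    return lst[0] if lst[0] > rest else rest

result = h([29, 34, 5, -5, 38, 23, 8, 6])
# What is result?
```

Recursive max over [29, 34, 5, -5, 38, 23, 8, 6] = 38

Answer: 38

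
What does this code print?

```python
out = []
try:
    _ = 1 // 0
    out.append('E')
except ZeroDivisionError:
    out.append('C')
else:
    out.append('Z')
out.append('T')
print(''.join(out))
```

Execution trace: 'C' (except ZeroDivisionError) → 'T' (after the try/except). Output: CT

Answer: CT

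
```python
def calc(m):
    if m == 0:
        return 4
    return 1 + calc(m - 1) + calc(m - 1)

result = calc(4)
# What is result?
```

calc(m) = 1 + 2·calc(m-1), calc(0)=4. Closed form: (4+1)·2^4 - 1 = 79.

Answer: 79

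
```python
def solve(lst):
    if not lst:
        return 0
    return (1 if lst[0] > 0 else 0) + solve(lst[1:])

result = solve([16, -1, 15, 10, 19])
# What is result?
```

Count of positive elements in [16, -1, 15, 10, 19] = 4

Answer: 4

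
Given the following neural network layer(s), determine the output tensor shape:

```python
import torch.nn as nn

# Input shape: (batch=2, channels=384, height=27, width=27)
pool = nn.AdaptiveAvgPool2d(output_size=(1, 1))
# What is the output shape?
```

Input: (2, 384, 27, 27) -> Output: (2, 384, 1, 1)

Answer: (2, 384, 1, 1)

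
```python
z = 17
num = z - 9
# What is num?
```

Trace:
`z = 17` → z = 17
`num = z - 9` → num = 8
So num = 8

Answer: 8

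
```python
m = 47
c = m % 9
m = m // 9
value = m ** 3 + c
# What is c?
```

Trace:
`m = 47` → m = 47
`c = m % 9` → c = 2
`m = m // 9` → m = 5
`value = m ** 3 + c` → value = 127
So c = 2

Answer: 2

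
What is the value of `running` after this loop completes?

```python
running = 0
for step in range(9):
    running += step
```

Sum of 0 to 8 = 36
`running` takes the values: 0 → 1 → 3 → 6 → 10 → 15 → 21 → 28 → 36

Answer: 36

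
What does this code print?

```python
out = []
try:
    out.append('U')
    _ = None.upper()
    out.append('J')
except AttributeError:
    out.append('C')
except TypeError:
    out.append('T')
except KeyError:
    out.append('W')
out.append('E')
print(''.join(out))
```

Execution trace: 'U' (try body) → 'C' (except AttributeError) → 'E' (after the try/except). Output: UCE

Answer: UCE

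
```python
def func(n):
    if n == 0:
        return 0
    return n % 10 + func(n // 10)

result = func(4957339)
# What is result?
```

Sum of digits of 4957339: 9 + 3 + 3 + 7 + 5 + 9 + 4 = 40

Answer: 40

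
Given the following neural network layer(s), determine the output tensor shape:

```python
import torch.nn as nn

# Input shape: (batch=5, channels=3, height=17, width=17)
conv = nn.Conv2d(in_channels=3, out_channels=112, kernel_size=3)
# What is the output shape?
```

Input: (5, 3, 17, 17) -> Output: (5, 112, 15, 15)

Answer: (5, 112, 15, 15)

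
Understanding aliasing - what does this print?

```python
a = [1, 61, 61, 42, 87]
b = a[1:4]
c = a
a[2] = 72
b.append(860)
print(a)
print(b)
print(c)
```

Key concept: slice vs alias.
Step by step:
`a = [1, 61, 61, 42, 87]` → a = [1, 61, 61, 42, 87]
`b = a[1:4]` → b = [61, 61, 42]
`c = a` → c = [1, 61, 61, 42, 87] (same object as a)
`a[2] = 72` → a = [1, 61, 72, 42, 87] (same object as c); c = [1, 61, 72, 42, 87] (same object as a)
`b.append(860)` → b = [61, 61, 42, 860]
`print(a)` → prints [1, 61, 72, 42, 87]
`print(b)` → prints [61, 61, 42, 860]
`print(c)` → prints [1, 61, 72, 42, 87]

Answer:
[1, 61, 72, 42, 87]
[61, 61, 42, 860]
[1, 61, 72, 42, 87]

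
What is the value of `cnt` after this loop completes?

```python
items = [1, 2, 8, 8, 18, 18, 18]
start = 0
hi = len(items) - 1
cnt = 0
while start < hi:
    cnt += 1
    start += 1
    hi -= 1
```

Iterations until pointers meet (list length 7)
`cnt` takes the values: 0 → 1 → 2 → 3

Answer: 3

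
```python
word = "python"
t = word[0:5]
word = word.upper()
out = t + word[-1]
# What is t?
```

Trace:
`word = "python"` → word = 'python'
`t = word[0:5]` → t = 'pytho'
`word = word.upper()` → word = 'PYTHON'
`out = t + word[-1]` → out = 'pythoN'
So t = 'pytho'

Answer: 'pytho'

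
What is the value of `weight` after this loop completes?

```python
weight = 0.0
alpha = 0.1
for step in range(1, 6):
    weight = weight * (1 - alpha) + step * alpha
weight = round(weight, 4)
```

Moving average with lr=0.1
`weight` takes the values: 0.0 → 0.1 → 0.29 → 0.561 → 0.9049 → 1.31441 → 1.3144

Answer: 1.3144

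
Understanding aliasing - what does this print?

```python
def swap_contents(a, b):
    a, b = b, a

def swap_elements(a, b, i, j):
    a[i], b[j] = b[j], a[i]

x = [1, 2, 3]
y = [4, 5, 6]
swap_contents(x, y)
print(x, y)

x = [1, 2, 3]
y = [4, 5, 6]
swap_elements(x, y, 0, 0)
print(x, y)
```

Key concept: parameter rebinding vs mutation.
Step by step:
`x = [1, 2, 3]` → x = [1, 2, 3]
`y = [4, 5, 6]` → y = [4, 5, 6]
`swap_contents(x, y)` → no visible change to tracked variables
`print(x, y)` → prints [1, 2, 3] [4, 5, 6]
`x = [1, 2, 3]` → x = [1, 2, 3]
`y = [4, 5, 6]` → y = [4, 5, 6]
`swap_elements(x, y, 0, 0)` → x = [4, 2, 3]; y = [1, 5, 6]
`print(x, y)` → prints [4, 2, 3] [1, 5, 6]

Answer:
[1, 2, 3] [4, 5, 6]
[4, 2, 3] [1, 5, 6]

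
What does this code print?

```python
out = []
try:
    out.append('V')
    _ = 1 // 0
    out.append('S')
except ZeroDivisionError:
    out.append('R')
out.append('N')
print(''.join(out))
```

Execution trace: 'V' (try body) → 'R' (except ZeroDivisionError) → 'N' (after the try/except). Output: VRN

Answer: VRN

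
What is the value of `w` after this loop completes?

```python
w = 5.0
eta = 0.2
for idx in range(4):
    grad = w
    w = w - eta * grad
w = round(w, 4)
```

Gradient descent: w = 5.0 * (1 - 0.2)^4
`w` takes the values: 5.0 → 4.0 → 3.2 → 2.56 → 2.048

Answer: 2.048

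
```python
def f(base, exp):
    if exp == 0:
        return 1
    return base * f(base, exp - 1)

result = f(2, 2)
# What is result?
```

f(2, 2) = 2 * 2 = 4

Answer: 4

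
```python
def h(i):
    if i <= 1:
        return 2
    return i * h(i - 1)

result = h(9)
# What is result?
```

h(9) = 9 * 8 * 7 * 6 * 5 * 4 * 3 * 2 * 2 = 725760

Answer: 725760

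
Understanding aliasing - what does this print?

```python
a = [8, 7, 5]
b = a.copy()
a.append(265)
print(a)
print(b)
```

Key concept: list.copy() creates independent copy.
Step by step:
`a = [8, 7, 5]` → a = [8, 7, 5]
`b = a.copy()` → b = [8, 7, 5]
`a.append(265)` → a = [8, 7, 5, 265]
`print(a)` → prints [8, 7, 5, 265]
`print(b)` → prints [8, 7, 5]

Answer:
[8, 7, 5, 265]
[8, 7, 5]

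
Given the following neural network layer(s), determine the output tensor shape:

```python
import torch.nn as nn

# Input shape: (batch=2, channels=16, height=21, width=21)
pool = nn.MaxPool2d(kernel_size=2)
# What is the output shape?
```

Input: (2, 16, 21, 21) -> Output: (2, 16, 10, 10)

Answer: (2, 16, 10, 10)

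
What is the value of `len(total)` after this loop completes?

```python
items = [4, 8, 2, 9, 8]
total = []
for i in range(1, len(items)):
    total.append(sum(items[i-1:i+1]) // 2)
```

Number of 2-element averages
`total` takes the values: [] → [6] → [6, 5] → [6, 5, 5] → [6, 5, 5, 8]
So `len(total)` = 4

Answer: 4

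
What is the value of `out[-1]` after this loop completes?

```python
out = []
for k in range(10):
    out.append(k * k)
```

Last element of squares 0 to 9
`out` takes the values: [] → [0] → [0, 1] → [0, 1, 4] → [0, 1, 4, 9] → [0, 1, 4, 9, 16] → [0, 1, 4, 9, 16, 25] → [0, 1, 4, 9, 16, 25, 36] → [0, 1, 4, 9, 16, 25, 36, 49] → [0, 1, 4, 9, 16, 25, 36, 49, 64] → [0, 1, 4, 9, 16, 25, 36, 49, 64, 81]
So `out[-1]` = 81

Answer: 81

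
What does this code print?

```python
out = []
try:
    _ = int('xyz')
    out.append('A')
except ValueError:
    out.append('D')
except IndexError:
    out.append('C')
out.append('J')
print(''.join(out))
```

Execution trace: 'D' (except ValueError) → 'J' (after the try/except). Output: DJ

Answer: DJ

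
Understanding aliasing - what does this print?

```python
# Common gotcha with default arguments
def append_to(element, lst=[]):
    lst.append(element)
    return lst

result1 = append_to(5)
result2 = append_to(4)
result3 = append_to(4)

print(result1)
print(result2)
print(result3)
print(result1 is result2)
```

Key concept: mutable default argument gotcha.
Step by step:
`result1 = append_to(5)` → result1 = [5]
`result2 = append_to(4)` → result1 = [5, 4] (same object as result2); result2 = [5, 4] (same object as result1)
`result3 = append_to(4)` → result1 = [5, 4, 4] (same object as result2, result3); result2 = [5, 4, 4] (same object as result1, result3); result3 = [5, 4, 4] (same object as result1, result2)
`print(result1)` → prints [5, 4, 4]
`print(result2)` → prints [5, 4, 4]
`print(result3)` → prints [5, 4, 4]
`print(result1 is result2)` → prints True

Answer:
[5, 4, 4]
[5, 4, 4]
[5, 4, 4]
True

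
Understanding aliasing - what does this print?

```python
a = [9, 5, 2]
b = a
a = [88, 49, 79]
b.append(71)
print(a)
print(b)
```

Key concept: rebinding vs mutation: a is rebound to a new list, b still points at the original.
Step by step:
`a = [9, 5, 2]` → a = [9, 5, 2]
`b = a` → b = [9, 5, 2] (same object as a)
`a = [88, 49, 79]` → a = [88, 49, 79]
`b.append(71)` → b = [9, 5, 2, 71]
`print(a)` → prints [88, 49, 79]
`print(b)` → prints [9, 5, 2, 71]

Answer:
[88, 49, 79]
[9, 5, 2, 71]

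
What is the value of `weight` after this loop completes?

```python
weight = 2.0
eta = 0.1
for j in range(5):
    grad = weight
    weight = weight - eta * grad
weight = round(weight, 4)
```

Gradient descent: w = 2.0 * (1 - 0.1)^5
`weight` takes the values: 2.0 → 1.8 → 1.62 → 1.458 → 1.3122 → 1.18098 → 1.181

Answer: 1.181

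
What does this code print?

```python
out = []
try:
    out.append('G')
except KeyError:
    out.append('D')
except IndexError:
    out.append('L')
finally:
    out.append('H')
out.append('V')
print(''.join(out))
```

Execution trace: 'G' (try body, no exception) → 'H' (finally) → 'V' (after the try/except). Output: GHV

Answer: GHV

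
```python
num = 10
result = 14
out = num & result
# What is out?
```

Trace:
`num = 10` → num = 10
`result = 14` → result = 14
`out = num & result` → out = 10
So out = 10

Answer: 10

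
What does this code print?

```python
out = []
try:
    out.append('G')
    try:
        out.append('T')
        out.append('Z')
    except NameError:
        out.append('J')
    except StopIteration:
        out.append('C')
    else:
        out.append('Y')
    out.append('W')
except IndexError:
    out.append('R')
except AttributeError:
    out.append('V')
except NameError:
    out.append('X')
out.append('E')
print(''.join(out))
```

Execution trace: 'G' (try body) → 'T' (inner try body) → 'Z' (inner try body, no exception) → 'Y' (inner else) → 'W' (try body, no exception) → 'E' (after the try/except). Output: GTZYWE

Answer: GTZYWE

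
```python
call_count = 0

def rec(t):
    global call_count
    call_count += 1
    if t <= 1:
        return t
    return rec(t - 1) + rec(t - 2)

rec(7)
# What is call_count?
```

Calls(t) = 1 + Calls(t-1) + Calls(t-2); Calls(0)=Calls(1)=1. For t=7 this gives 41.

Answer: 41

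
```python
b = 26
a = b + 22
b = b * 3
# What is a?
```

Trace:
`b = 26` → b = 26
`a = b + 22` → a = 48
`b = b * 3` → b = 78
So a = 48

Answer: 48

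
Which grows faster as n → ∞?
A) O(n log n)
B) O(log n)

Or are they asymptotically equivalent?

O(n log n) vs O(log n): Higher order terms dominate.

Answer: A) O(n log n) grows faster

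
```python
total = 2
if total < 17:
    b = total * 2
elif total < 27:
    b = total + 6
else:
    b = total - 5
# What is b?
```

Trace:
`total = 2` → total = 2
`if total < 17: ...` → total < 17 is True → b = 4
So b = 4

Answer: 4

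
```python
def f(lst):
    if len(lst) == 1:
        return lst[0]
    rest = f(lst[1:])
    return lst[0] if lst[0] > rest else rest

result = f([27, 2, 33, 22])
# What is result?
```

Recursive max over [27, 2, 33, 22] = 33

Answer: 33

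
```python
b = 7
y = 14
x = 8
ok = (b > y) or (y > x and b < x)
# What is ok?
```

Trace:
`b = 7` → b = 7
`y = 14` → y = 14
`x = 8` → x = 8
`ok = (b > y) or (y > x and b < x)` → ok = True
So ok = True

Answer: True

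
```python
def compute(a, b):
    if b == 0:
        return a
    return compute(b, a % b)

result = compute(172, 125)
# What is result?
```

compute(172, 125) -> compute(125, 47) -> compute(47, 31) -> compute(31, 16) -> compute(16, 15) -> compute(15, 1) -> compute(1, 0) -> 1

Answer: 1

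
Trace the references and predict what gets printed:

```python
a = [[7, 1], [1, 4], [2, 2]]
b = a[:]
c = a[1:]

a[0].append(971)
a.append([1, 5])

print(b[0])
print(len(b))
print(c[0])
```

Key concept: slice with nested mutation.
Step by step:
`a = [[7, 1], [1, 4], [2, 2]]` → a = [[7, 1], [1, 4], [2, 2]]
`b = a[:]` → b = [[7, 1], [1, 4], [2, 2]]
`c = a[1:]` → c = [[1, 4], [2, 2]]
`a[0].append(971)` → a = [[7, 1, 971], [1, 4], [2, 2]]; b = [[7, 1, 971], [1, 4], [2, 2]]
`a.append([1, 5])` → a = [[7, 1, 971], [1, 4], [2, 2], [1, 5]]
`print(b[0])` → prints [7, 1, 971]
`print(len(b))` → prints 3
`print(c[0])` → prints [1, 4]

Answer:
[7, 1, 971]
3
[1, 4]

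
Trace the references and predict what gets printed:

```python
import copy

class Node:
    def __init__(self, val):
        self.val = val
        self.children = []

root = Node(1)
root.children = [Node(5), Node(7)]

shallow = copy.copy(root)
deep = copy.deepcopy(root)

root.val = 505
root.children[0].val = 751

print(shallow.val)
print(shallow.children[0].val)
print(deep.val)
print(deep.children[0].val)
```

Key concept: deep copy with custom objects.
Step by step:
`root = Node(1)` → root = Node(val=1, children=[])
`root.children = [Node(5), Node(7)]` → root = Node(val=1, children=[Node(val=5, children=[]), Node(val=7, children=[])])
`shallow = copy.copy(root)` → shallow = Node(val=1, children=[Node(val=5, children=[]), Node(val=7, children=[])])
`deep = copy.deepcopy(root)` → deep = Node(val=1, children=[Node(val=5, children=[]), Node(val=7, children=[])])
`root.val = 505` → root = Node(val=505, children=[Node(val=5, children=[]), Node(val=7, children=[])])
`root.children[0].val = 751` → root = Node(val=505, children=[Node(val=751, children=[]), Node(val=7, children=[])]); shallow = Node(val=1, children=[Node(val=751, children=[]), Node(val=7, children=[])])
`print(shallow.val)` → prints 1
`print(shallow.children[0].val)` → prints 751
`print(deep.val)` → prints 1
`print(deep.children[0].val)` → prints 5

Answer:
1
751
1
5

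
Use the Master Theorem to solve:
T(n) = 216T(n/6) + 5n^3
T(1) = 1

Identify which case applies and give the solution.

a=216, b=6, f(n)=5n^3. log_6(216) = 3. Since c=3 = 3, Case 2 applies: T(n) = Θ(n^log_b(a) · log n) = O(n^3 log n).

Answer: O(n^3 log n) - Case 2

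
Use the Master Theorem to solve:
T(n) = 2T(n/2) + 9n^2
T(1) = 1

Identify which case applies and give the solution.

a=2, b=2, f(n)=9n^2. log_2(2) = 1. Since c=2 > 1 and the regularity condition holds (2(n/2)^2 = (2/2^2)n^2 with 2/2^2 < 1), Case 3 applies: T(n) = Θ(f(n)) = O(n^2).

Answer: O(n^2) - Case 3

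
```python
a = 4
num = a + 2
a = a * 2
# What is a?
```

Trace:
`a = 4` → a = 4
`num = a + 2` → num = 6
`a = a * 2` → a = 8
So a = 8

Answer: 8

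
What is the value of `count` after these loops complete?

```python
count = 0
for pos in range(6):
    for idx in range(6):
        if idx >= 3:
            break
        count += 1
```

Inner breaks at 3, outer runs 6 times
`count` takes the values: 0 → 1 → 2 → 3 → 4 → 5 → 6 → 7 → 8 → 9 → 10 → 11 → 12 → 13 → 14 → 15 → 16 → 17 → 18

Answer: 18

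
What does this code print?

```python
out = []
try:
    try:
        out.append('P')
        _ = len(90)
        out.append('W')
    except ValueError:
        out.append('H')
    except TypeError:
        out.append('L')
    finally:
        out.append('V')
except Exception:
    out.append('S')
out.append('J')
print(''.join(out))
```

Execution trace: 'P' (inner try body) → 'L' (inner except TypeError) → 'V' (inner finally) → 'J' (after the try/except). Output: PLVJ

Answer: PLVJ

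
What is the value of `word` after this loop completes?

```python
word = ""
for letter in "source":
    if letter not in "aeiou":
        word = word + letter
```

Remove vowels from 'source'
`word` takes the values: "" → "s" → "sr" → "src"

Answer: "src"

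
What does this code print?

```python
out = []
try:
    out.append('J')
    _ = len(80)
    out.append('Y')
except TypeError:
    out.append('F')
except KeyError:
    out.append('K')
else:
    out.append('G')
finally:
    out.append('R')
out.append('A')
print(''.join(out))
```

Execution trace: 'J' (try body) → 'F' (except TypeError) → 'R' (finally) → 'A' (after the try/except). Output: JFRA

Answer: JFRA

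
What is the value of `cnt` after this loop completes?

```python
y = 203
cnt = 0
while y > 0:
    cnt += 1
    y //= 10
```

Count digits by repeated division by 10
`cnt` takes the values: 0 → 1 → 2 → 3

Answer: 3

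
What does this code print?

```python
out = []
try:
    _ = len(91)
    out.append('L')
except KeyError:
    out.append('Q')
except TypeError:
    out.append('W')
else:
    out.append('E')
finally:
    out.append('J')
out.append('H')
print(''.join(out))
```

Execution trace: 'W' (except TypeError) → 'J' (finally) → 'H' (after the try/except). Output: WJH

Answer: WJH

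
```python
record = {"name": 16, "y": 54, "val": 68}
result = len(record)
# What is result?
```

Trace:
`record = {"name": 16, "y": 54, "val": 68}` → record = {'name': 16, 'y': 54, 'val': 68}
`result = len(record)` → result = 3
So result = 3

Answer: 3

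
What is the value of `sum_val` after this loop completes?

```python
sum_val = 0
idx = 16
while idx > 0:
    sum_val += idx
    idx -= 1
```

Sum 16 down to 1
`sum_val` takes the values: 0 → 16 → 31 → 45 → 58 → 70 → 81 → 91 → 100 → 108 → 115 → 121 → 126 → 130 → 133 → 135 → 136

Answer: 136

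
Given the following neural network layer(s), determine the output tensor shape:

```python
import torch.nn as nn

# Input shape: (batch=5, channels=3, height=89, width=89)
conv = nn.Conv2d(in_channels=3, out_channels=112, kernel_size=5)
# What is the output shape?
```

Input: (5, 3, 89, 89) -> Output: (5, 112, 85, 85)

Answer: (5, 112, 85, 85)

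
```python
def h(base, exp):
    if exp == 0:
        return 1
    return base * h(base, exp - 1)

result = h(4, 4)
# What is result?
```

h(4, 4) = 4 * 4 * 4 * 4 = 256

Answer: 256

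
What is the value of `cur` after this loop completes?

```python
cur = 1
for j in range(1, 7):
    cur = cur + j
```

Start at 1, add 1 through 6
`cur` takes the values: 1 → 2 → 4 → 7 → 11 → 16 → 22

Answer: 22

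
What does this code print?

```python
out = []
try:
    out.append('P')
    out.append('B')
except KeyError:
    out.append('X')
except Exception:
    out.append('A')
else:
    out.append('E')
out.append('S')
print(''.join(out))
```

Execution trace: 'P' (try body) → 'B' (try body, no exception) → 'E' (else) → 'S' (after the try/except). Output: PBES

Answer: PBES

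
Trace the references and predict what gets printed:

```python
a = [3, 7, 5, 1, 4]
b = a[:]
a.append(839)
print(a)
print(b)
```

Key concept: slice [:] creates copy.
Step by step:
`a = [3, 7, 5, 1, 4]` → a = [3, 7, 5, 1, 4]
`b = a[:]` → b = [3, 7, 5, 1, 4]
`a.append(839)` → a = [3, 7, 5, 1, 4, 839]
`print(a)` → prints [3, 7, 5, 1, 4, 839]
`print(b)` → prints [3, 7, 5, 1, 4]

Answer:
[3, 7, 5, 1, 4, 839]
[3, 7, 5, 1, 4]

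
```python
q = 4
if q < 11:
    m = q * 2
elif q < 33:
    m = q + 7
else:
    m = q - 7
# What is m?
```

Trace:
`q = 4` → q = 4
`if q < 11: ...` → q < 11 is True → m = 8
So m = 8

Answer: 8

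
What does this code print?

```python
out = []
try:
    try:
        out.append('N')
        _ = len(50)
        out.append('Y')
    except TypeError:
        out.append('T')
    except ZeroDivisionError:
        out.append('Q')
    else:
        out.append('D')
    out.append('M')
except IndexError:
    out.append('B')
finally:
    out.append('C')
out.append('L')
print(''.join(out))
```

Execution trace: 'N' (inner try body) → 'T' (inner except TypeError) → 'M' (try body, no exception) → 'C' (finally) → 'L' (after the try/except). Output: NTMCL

Answer: NTMCL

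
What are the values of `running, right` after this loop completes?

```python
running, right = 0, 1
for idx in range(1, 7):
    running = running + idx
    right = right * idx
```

Sum and factorial of 1 to 6
`running, right` takes the values: (0, 1) → (1, 1) → (3, 1) → (3, 2) → (6, 2) → (6, 6) → (10, 6) → (10, 24) → (15, 24) → (15, 120) → (21, 120) → (21, 720)

Answer: 21, 720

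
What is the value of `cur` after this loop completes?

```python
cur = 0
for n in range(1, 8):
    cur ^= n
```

XOR of 1 to 7
`cur` takes the values: 0 → 1 → 3 → 0 → 4 → 1 → 7 → 0

Answer: 0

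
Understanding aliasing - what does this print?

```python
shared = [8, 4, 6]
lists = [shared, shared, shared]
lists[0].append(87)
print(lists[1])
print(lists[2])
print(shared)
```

Key concept: list of same reference.
Step by step:
`shared = [8, 4, 6]` → shared = [8, 4, 6]
`lists = [shared, shared, shared]` → lists = [[8, 4, 6], [8, 4, 6], [8, 4, 6]]
`lists[0].append(87)` → shared = [8, 4, 6, 87]; lists = [[8, 4, 6, 87], [8, 4, 6, 87], [8, 4, 6, 87]]
`print(lists[1])` → prints [8, 4, 6, 87]
`print(lists[2])` → prints [8, 4, 6, 87]
`print(shared)` → prints [8, 4, 6, 87]

Answer:
[8, 4, 6, 87]
[8, 4, 6, 87]
[8, 4, 6, 87]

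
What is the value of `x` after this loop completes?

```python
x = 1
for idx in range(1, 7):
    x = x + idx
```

Start at 1, add 1 through 6
`x` takes the values: 1 → 2 → 4 → 7 → 11 → 16 → 22

Answer: 22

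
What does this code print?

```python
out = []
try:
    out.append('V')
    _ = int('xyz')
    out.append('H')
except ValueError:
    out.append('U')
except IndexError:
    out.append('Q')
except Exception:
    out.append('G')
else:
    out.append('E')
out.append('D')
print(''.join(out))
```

Execution trace: 'V' (try body) → 'U' (except ValueError) → 'D' (after the try/except). Output: VUD

Answer: VUD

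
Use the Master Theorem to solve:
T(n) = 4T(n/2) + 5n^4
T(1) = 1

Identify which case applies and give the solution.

a=4, b=2, f(n)=5n^4. log_2(4) = 2. Since c=4 > 2 and the regularity condition holds (4(n/2)^4 = (4/2^4)n^4 with 4/2^4 < 1), Case 3 applies: T(n) = Θ(f(n)) = O(n^4).

Answer: O(n^4) - Case 3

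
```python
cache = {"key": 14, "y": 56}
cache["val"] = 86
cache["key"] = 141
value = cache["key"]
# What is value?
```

Trace:
`cache = {"key": 14, "y": 56}` → cache = {'key': 14, 'y': 56}
`cache["val"] = 86` → cache = {'key': 14, 'y': 56, 'val': 86}
`cache["key"] = 141` → cache = {'key': 141, 'y': 56, 'val': 86}
`value = cache["key"]` → value = 141
So value = 141

Answer: 141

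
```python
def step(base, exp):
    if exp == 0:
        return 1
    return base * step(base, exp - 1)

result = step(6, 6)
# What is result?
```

step(6, 6) = 6 * 6 * 6 * 6 * 6 * 6 = 46656

Answer: 46656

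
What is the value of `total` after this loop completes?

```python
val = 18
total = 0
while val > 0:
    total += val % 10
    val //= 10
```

Sum digits of 18
`total` takes the values: 0 → 8 → 9

Answer: 9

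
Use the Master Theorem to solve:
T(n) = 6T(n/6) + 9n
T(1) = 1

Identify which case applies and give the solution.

a=6, b=6, f(n)=9n. log_6(6) = 1. Since c=1 = 1, Case 2 applies: T(n) = Θ(n^log_b(a) · log n) = O(n log n).

Answer: O(n log n) - Case 2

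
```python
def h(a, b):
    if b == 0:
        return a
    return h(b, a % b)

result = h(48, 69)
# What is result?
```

h(48, 69) -> h(69, 48) -> h(48, 21) -> h(21, 6) -> h(6, 3) -> h(3, 0) -> 3

Answer: 3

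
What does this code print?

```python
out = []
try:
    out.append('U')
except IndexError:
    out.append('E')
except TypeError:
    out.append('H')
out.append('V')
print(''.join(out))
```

Execution trace: 'U' (try body, no exception) → 'V' (after the try/except). Output: UV

Answer: UV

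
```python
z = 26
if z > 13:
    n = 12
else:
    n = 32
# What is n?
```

Trace:
`z = 26` → z = 26
`if z > 13: ...` → z > 13 is True → n = 12
So n = 12

Answer: 12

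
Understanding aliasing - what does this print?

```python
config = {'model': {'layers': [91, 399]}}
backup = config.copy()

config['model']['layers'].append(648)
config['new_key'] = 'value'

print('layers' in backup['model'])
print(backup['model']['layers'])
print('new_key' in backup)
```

Key concept: shallow copy gotcha with nested dict.
Step by step:
`config = {'model': {'layers': [91, 399]}}` → config = {'model': {'layers': [91, 399]}}
`backup = config.copy()` → backup = {'model': {'layers': [91, 399]}}
`config['model']['layers'].append(648)` → config = {'model': {'layers': [91, 399, 648]}}; backup = {'model': {'layers': [91, 399, 648]}}
`config['new_key'] = 'value'` → config = {'model': {'layers': [91, 399, 648]}, 'new_key': 'value'}
`print('layers' in backup['model'])` → prints True
`print(backup['model']['layers'])` → prints [91, 399, 648]
`print('new_key' in backup)` → prints False

Answer:
True
[91, 399, 648]
False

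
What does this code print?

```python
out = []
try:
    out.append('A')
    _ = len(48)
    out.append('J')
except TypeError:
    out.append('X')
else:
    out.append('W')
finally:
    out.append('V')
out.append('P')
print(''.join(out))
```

Execution trace: 'A' (try body) → 'X' (except TypeError) → 'V' (finally) → 'P' (after the try/except). Output: AXVP

Answer: AXVP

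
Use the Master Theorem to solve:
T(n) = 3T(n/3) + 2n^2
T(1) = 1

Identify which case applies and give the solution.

a=3, b=3, f(n)=2n^2. log_3(3) = 1. Since c=2 > 1 and the regularity condition holds (3(n/3)^2 = (3/3^2)n^2 with 3/3^2 < 1), Case 3 applies: T(n) = Θ(f(n)) = O(n^2).

Answer: O(n^2) - Case 3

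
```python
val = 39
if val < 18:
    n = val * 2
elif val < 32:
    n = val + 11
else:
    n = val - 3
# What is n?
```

Trace:
`val = 39` → val = 39
`if val < 18: ...` → val < 18 is False, val < 32 is False, take else branch → n = 36
So n = 36

Answer: 36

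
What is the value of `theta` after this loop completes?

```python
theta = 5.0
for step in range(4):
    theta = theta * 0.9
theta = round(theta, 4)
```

Exponential decay: 5.0 * 0.9^4
`theta` takes the values: 5.0 → 4.5 → 4.05 → 3.645 → 3.2805

Answer: 3.2805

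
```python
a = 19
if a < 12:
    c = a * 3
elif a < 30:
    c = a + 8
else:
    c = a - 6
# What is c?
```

Trace:
`a = 19` → a = 19
`if a < 12: ...` → a < 12 is False, a < 30 is True → c = 27
So c = 27

Answer: 27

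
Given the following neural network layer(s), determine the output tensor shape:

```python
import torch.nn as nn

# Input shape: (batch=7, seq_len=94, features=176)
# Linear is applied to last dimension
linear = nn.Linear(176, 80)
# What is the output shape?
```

Input: (7, 94, 176) -> Output: (7, 94, 80)

Answer: (7, 94, 80)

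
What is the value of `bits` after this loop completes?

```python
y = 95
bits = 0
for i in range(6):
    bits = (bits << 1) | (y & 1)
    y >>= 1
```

Reverse lowest 6 bits of 95
`bits` takes the values: 0 → 1 → 3 → 7 → 15 → 31 → 62

Answer: 62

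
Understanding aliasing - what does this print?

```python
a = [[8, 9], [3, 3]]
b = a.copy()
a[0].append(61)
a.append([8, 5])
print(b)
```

Key concept: shallow copy with nested lists.
Step by step:
`a = [[8, 9], [3, 3]]` → a = [[8, 9], [3, 3]]
`b = a.copy()` → b = [[8, 9], [3, 3]]
`a[0].append(61)` → a = [[8, 9, 61], [3, 3]]; b = [[8, 9, 61], [3, 3]]
`a.append([8, 5])` → a = [[8, 9, 61], [3, 3], [8, 5]]
`print(b)` → prints [[8, 9, 61], [3, 3]]

Answer: [[8, 9, 61], [3, 3]]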